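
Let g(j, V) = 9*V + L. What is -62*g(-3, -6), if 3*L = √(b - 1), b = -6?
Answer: 3348 - 62*I*√7/3 ≈ 3348.0 - 54.679*I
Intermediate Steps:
L = I*√7/3 (L = √(-6 - 1)/3 = √(-7)/3 = (I*√7)/3 = I*√7/3 ≈ 0.88192*I)
g(j, V) = 9*V + I*√7/3
-62*g(-3, -6) = -62*(9*(-6) + I*√7/3) = -62*(-54 + I*√7/3) = 3348 - 62*I*√7/3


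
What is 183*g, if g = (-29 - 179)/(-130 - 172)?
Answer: 19032/151 ≈ 126.04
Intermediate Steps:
g = 104/151 (g = -208/(-302) = -208*(-1/302) = 104/151 ≈ 0.68874)
183*g = 183*(104/151) = 19032/151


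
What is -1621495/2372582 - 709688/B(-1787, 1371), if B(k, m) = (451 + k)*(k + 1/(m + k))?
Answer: -41265768014711/42078294581606 ≈ -0.98069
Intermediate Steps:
B(k, m) = (451 + k)*(k + 1/(k + m))
-1621495/2372582 - 709688/B(-1787, 1371) = -1621495/2372582 - 709688*(-1787 + 1371)/(451 - 1787 + (-1787)³ + 451*(-1787)² + 1371*(-1787)² + 451*(-1787)*1371) = -1621495*1/2372582 - 709688*(-416/(451 - 1787 - 5706550403 + 451*3193369 + 1371*3193369 - 1104939627)) = -1621495/2372582 - 709688*(-416/(451 - 1787 - 5706550403 + 1440209419 + 4378108899 - 1104939627)) = -1621495/2372582 - 709688/((-1/416*(-993173048))) = -1621495/2372582 - 709688/124146631/52 = -1621495/2372582 - 709688*52/124146631 = -1621495/2372582 - 5271968/17735233 = -41265768014711/42078294581606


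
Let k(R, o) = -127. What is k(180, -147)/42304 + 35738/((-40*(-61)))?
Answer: 188943809/12902720 ≈ 14.644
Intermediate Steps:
k(180, -147)/42304 + 35738/((-40*(-61))) = -127/42304 + 35738/((-40*(-61))) = -127*1/42304 + 35738/2440 = -127/42304 + 35738*(1/2440) = -127/42304 + 17869/1220 = 188943809/12902720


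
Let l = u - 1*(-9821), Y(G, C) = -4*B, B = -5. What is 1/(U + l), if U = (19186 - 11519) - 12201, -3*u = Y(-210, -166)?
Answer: 3/15841 ≈ 0.00018938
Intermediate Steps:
Y(G, C) = 20 (Y(G, C) = -4*(-5) = 20)
u = -20/3 (u = -⅓*20 = -20/3 ≈ -6.6667)
U = -4534 (U = 7667 - 12201 = -4534)
l = 29443/3 (l = -20/3 - 1*(-9821) = -20/3 + 9821 = 29443/3 ≈ 9814.3)
1/(U + l) = 1/(-4534 + 29443/3) = 1/(15841/3) = 3/15841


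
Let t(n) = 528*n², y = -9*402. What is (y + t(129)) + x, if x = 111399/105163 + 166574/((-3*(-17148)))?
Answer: 23757590364797239/2705002686 ≈ 8.7828e+6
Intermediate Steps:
y = -3618
x = 11624115859/2705002686 (x = 111399*(1/105163) + 166574/51444 = 111399/105163 + 166574*(1/51444) = 111399/105163 + 83287/25722 = 11624115859/2705002686 ≈ 4.2973)
(y + t(129)) + x = (-3618 + 528*129²) + 11624115859/2705002686 = (-3618 + 528*16641) + 11624115859/2705002686 = (-3618 + 8786448) + 11624115859/2705002686 = 8782830 + 11624115859/2705002686 = 23757590364797239/2705002686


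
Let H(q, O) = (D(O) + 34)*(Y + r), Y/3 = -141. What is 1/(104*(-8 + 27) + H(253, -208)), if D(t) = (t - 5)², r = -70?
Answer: -1/22381703 ≈ -4.4679e-8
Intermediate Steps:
D(t) = (-5 + t)²
Y = -423 (Y = 3*(-141) = -423)
H(q, O) = -16762 - 493*(-5 + O)² (H(q, O) = ((-5 + O)² + 34)*(-423 - 70) = (34 + (-5 + O)²)*(-493) = -16762 - 493*(-5 + O)²)
1/(104*(-8 + 27) + H(253, -208)) = 1/(104*(-8 + 27) + (-16762 - 493*(-5 - 208)²)) = 1/(104*19 + (-16762 - 493*(-213)²)) = 1/(1976 + (-16762 - 493*45369)) = 1/(1976 + (-16762 - 22366917)) = 1/(1976 - 22383679) = 1/(-22381703) = -1/22381703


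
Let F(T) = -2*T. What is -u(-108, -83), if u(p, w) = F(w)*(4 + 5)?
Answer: -1494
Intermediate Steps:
u(p, w) = -18*w (u(p, w) = (-2*w)*(4 + 5) = -2*w*9 = -18*w)
-u(-108, -83) = -(-18)*(-83) = -1*1494 = -1494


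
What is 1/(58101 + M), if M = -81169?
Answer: -1/23068 ≈ -4.3350e-5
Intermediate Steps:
1/(58101 + M) = 1/(58101 - 81169) = 1/(-23068) = -1/23068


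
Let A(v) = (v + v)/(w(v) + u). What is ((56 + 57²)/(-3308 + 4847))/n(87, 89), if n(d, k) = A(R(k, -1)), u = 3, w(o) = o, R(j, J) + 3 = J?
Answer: 3305/12312 ≈ 0.26844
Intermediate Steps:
R(j, J) = -3 + J
A(v) = 2*v/(3 + v) (A(v) = (v + v)/(v + 3) = (2*v)/(3 + v) = 2*v/(3 + v))
n(d, k) = 8 (n(d, k) = 2*(-3 - 1)/(3 + (-3 - 1)) = 2*(-4)/(3 - 4) = 2*(-4)/(-1) = 2*(-4)*(-1) = 8)
((56 + 57²)/(-3308 + 4847))/n(87, 89) = ((56 + 57²)/(-3308 + 4847))/8 = ((56 + 3249)/1539)*(⅛) = (3305*(1/1539))*(⅛) = (3305/1539)*(⅛) = 3305/12312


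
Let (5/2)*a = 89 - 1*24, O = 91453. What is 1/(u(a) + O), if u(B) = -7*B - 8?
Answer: 1/91263 ≈ 1.0957e-5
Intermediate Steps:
a = 26 (a = 2*(89 - 1*24)/5 = 2*(89 - 24)/5 = (⅖)*65 = 26)
u(B) = -8 - 7*B
1/(u(a) + O) = 1/((-8 - 7*26) + 91453) = 1/((-8 - 182) + 91453) = 1/(-190 + 91453) = 1/91263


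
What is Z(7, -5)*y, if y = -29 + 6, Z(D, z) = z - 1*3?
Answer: 184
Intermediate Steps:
Z(D, z) = -3 + z (Z(D, z) = z - 3 = -3 + z)
y = -23
Z(7, -5)*y = (-3 - 5)*(-23) = -8*(-23) = 184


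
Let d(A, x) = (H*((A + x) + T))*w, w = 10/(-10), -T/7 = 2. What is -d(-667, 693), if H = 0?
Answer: 0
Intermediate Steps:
T = -14 (T = -7*2 = -14)
w = -1 (w = 10*(-⅒) = -1)
d(A, x) = 0 (d(A, x) = (0*((A + x) - 14))*(-1) = (0*(-14 + A + x))*(-1) = 0*(-1) = 0)
-d(-667, 693) = -1*0 = 0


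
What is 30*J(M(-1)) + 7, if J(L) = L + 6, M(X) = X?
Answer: 157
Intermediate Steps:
J(L) = 6 + L
30*J(M(-1)) + 7 = 30*(6 - 1) + 7 = 30*5 + 7 = 150 + 7 = 157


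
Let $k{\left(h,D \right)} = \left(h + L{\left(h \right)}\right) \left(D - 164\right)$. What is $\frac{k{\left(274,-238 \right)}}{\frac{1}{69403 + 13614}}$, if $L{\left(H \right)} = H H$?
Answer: $-2514643041900$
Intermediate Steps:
$L{\left(H \right)} = H^{2}$
$k{\left(h,D \right)} = \left(-164 + D\right) \left(h + h^{2}\right)$ ($k{\left(h,D \right)} = \left(h + h^{2}\right) \left(D - 164\right) = \left(h + h^{2}\right) \left(-164 + D\right) = \left(-164 + D\right) \left(h + h^{2}\right)$)
$\frac{k{\left(274,-238 \right)}}{\frac{1}{69403 + 13614}} = \frac{274 \left(-164 - 238 - 44936 - 65212\right)}{\frac{1}{69403 + 13614}} = \frac{274 \left(-164 - 238 - 44936 - 65212\right)}{\frac{1}{83017}} = 274 \left(-110550\right) \frac{1}{\frac{1}{83017}} = \left(-30290700\right) 83017 = -2514643041900$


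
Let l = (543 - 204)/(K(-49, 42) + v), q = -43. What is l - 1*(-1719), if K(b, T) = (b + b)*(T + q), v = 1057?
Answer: 661928/385 ≈ 1719.3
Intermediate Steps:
K(b, T) = 2*b*(-43 + T) (K(b, T) = (b + b)*(T - 43) = (2*b)*(-43 + T) = 2*b*(-43 + T))
l = 113/385 (l = (543 - 204)/(2*(-49)*(-43 + 42) + 1057) = 339/(2*(-49)*(-1) + 1057) = 339/(98 + 1057) = 339/1155 = 339*(1/1155) = 113/385 ≈ 0.29351)
l - 1*(-1719) = 113/385 - 1*(-1719) = 113/385 + 1719 = 661928/385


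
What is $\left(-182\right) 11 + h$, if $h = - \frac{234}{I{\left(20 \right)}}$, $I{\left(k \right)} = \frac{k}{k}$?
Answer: $-2236$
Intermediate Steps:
$I{\left(k \right)} = 1$
$h = -234$ ($h = - \frac{234}{1} = \left(-234\right) 1 = -234$)
$\left(-182\right) 11 + h = \left(-182\right) 11 - 234 = -2002 - 234 = -2236$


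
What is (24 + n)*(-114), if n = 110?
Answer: -15276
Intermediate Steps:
(24 + n)*(-114) = (24 + 110)*(-114) = 134*(-114) = -15276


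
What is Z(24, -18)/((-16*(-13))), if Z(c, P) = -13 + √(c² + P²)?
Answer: 17/208 ≈ 0.081731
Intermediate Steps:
Z(c, P) = -13 + √(P² + c²)
Z(24, -18)/((-16*(-13))) = (-13 + √((-18)² + 24²))/((-16*(-13))) = (-13 + √(324 + 576))/208 = (-13 + √900)*(1/208) = (-13 + 30)*(1/208) = 17*(1/208) = 17/208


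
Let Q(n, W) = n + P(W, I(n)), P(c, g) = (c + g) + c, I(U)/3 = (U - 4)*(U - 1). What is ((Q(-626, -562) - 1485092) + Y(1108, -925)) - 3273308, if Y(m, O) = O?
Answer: -3576045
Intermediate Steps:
I(U) = 3*(-1 + U)*(-4 + U) (I(U) = 3*((U - 4)*(U - 1)) = 3*((-4 + U)*(-1 + U)) = 3*((-1 + U)*(-4 + U)) = 3*(-1 + U)*(-4 + U))
P(c, g) = g + 2*c
Q(n, W) = 12 - 14*n + 2*W + 3*n**2 (Q(n, W) = n + ((12 - 15*n + 3*n**2) + 2*W) = n + (12 - 15*n + 2*W + 3*n**2) = 12 - 14*n + 2*W + 3*n**2)
((Q(-626, -562) - 1485092) + Y(1108, -925)) - 3273308 = (((12 - 14*(-626) + 2*(-562) + 3*(-626)**2) - 1485092) - 925) - 3273308 = (((12 + 8764 - 1124 + 3*391876) - 1485092) - 925) - 3273308 = (((12 + 8764 - 1124 + 1175628) - 1485092) - 925) - 3273308 = ((1183280 - 1485092) - 925) - 3273308 = (-301812 - 925) - 3273308 = -302737 - 3273308 = -3576045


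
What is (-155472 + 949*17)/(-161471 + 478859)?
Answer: -139339/317388 ≈ -0.43902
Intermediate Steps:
(-155472 + 949*17)/(-161471 + 478859) = (-155472 + 16133)/317388 = -139339*1/317388 = -139339/317388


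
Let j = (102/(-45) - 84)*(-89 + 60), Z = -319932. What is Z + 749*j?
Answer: 23307994/15 ≈ 1.5539e+6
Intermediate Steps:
j = 37526/15 (j = (102*(-1/45) - 84)*(-29) = (-34/15 - 84)*(-29) = -1294/15*(-29) = 37526/15 ≈ 2501.7)
Z + 749*j = -319932 + 749*(37526/15) = -319932 + 28106974/15 = 23307994/15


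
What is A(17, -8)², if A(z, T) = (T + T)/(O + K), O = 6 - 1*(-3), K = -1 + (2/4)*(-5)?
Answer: 1024/121 ≈ 8.4628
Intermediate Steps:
K = -7/2 (K = -1 + (2*(¼))*(-5) = -1 + (½)*(-5) = -1 - 5/2 = -7/2 ≈ -3.5000)
O = 9 (O = 6 + 3 = 9)
A(z, T) = 4*T/11 (A(z, T) = (T + T)/(9 - 7/2) = (2*T)/(11/2) = (2*T)*(2/11) = 4*T/11)
A(17, -8)² = ((4/11)*(-8))² = (-32/11)² = 1024/121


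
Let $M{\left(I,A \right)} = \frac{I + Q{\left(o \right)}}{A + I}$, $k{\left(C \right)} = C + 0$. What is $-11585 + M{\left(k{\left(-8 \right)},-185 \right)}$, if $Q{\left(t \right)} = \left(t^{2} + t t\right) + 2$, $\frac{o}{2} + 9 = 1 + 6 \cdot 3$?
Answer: $- \frac{2236699}{193} \approx -11589.0$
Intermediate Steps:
$o = 20$ ($o = -18 + 2 \left(1 + 6 \cdot 3\right) = -18 + 2 \left(1 + 18\right) = -18 + 2 \cdot 19 = -18 + 38 = 20$)
$k{\left(C \right)} = C$
$Q{\left(t \right)} = 2 + 2 t^{2}$ ($Q{\left(t \right)} = \left(t^{2} + t^{2}\right) + 2 = 2 t^{2} + 2 = 2 + 2 t^{2}$)
$M{\left(I,A \right)} = \frac{802 + I}{A + I}$ ($M{\left(I,A \right)} = \frac{I + \left(2 + 2 \cdot 20^{2}\right)}{A + I} = \frac{I + \left(2 + 2 \cdot 400\right)}{A + I} = \frac{I + \left(2 + 800\right)}{A + I} = \frac{I + 802}{A + I} = \frac{802 + I}{A + I}$)
$-11585 + M{\left(k{\left(-8 \right)},-185 \right)} = -11585 + \frac{802 - 8}{-185 - 8} = -11585 + \frac{1}{-193} \cdot 794 = -11585 - \frac{794}{193} = - \frac{2236699}{193}$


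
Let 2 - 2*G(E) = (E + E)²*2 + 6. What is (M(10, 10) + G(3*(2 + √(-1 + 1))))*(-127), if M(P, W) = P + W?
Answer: 16002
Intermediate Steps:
G(E) = -2 - 4*E² (G(E) = 1 - ((E + E)²*2 + 6)/2 = 1 - ((2*E)²*2 + 6)/2 = 1 - ((4*E²)*2 + 6)/2 = 1 - (8*E² + 6)/2 = 1 - (6 + 8*E²)/2 = 1 + (-3 - 4*E²) = -2 - 4*E²)
(M(10, 10) + G(3*(2 + √(-1 + 1))))*(-127) = ((10 + 10) + (-2 - 4*9*(2 + √(-1 + 1))²))*(-127) = (20 + (-2 - 4*9*(2 + √0)²))*(-127) = (20 + (-2 - 4*9*(2 + 0)²))*(-127) = (20 + (-2 - 4*(3*2)²))*(-127) = (20 + (-2 - 4*6²))*(-127) = (20 + (-2 - 4*36))*(-127) = (20 + (-2 - 144))*(-127) = (20 - 146)*(-127) = -126*(-127) = 16002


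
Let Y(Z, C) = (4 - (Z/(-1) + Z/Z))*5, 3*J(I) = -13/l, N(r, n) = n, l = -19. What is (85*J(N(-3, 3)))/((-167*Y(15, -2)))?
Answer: -221/171342 ≈ -0.0012898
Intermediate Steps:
J(I) = 13/57 (J(I) = (-13/(-19))/3 = (-13*(-1/19))/3 = (1/3)*(13/19) = 13/57)
Y(Z, C) = 15 + 5*Z (Y(Z, C) = (4 - (Z*(-1) + 1))*5 = (4 - (-Z + 1))*5 = (4 - (1 - Z))*5 = (4 + (-1 + Z))*5 = (3 + Z)*5 = 15 + 5*Z)
(85*J(N(-3, 3)))/((-167*Y(15, -2))) = (85*(13/57))/((-167*(15 + 5*15))) = 1105/(57*((-167*(15 + 75)))) = 1105/(57*((-167*90))) = (1105/57)/(-15030) = (1105/57)*(-1/15030) = -221/171342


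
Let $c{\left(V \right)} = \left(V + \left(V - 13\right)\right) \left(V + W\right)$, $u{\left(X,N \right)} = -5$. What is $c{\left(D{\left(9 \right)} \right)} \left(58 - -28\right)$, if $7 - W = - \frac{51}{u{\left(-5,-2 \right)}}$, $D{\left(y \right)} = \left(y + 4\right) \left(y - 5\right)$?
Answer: $\frac{1909544}{5} \approx 3.8191 \cdot 10^{5}$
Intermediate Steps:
$D{\left(y \right)} = \left(-5 + y\right) \left(4 + y\right)$ ($D{\left(y \right)} = \left(4 + y\right) \left(-5 + y\right) = \left(-5 + y\right) \left(4 + y\right)$)
$W = - \frac{16}{5}$ ($W = 7 - - \frac{51}{-5} = 7 - \left(-51\right) \left(- \frac{1}{5}\right) = 7 - \frac{51}{5} = - \frac{16}{5} \approx -3.2$)
$c{\left(V \right)} = \left(-13 + 2 V\right) \left(- \frac{16}{5} + V\right)$ ($c{\left(V \right)} = \left(V + \left(V - 13\right)\right) \left(V - \frac{16}{5}\right) = \left(V + \left(-13 + V\right)\right) \left(- \frac{16}{5} + V\right) = \left(-13 + 2 V\right) \left(- \frac{16}{5} + V\right)$)
$c{\left(D{\left(9 \right)} \right)} \left(58 - -28\right) = \left(\frac{208}{5} + 2 \left(-20 + 9^{2} - 9\right)^{2} - \frac{97 \left(-20 + 9^{2} - 9\right)}{5}\right) \left(58 - -28\right) = \left(\frac{208}{5} + 2 \left(-20 + 81 - 9\right)^{2} - \frac{97 \left(-20 + 81 - 9\right)}{5}\right) \left(58 + 28\right) = \left(\frac{208}{5} + 2 \cdot 52^{2} - \frac{5044}{5}\right) 86 = \left(\frac{208}{5} + 2 \cdot 2704 - \frac{5044}{5}\right) 86 = \left(\frac{208}{5} + 5408 - \frac{5044}{5}\right) 86 = \frac{22204}{5} \cdot 86 = \frac{1909544}{5}$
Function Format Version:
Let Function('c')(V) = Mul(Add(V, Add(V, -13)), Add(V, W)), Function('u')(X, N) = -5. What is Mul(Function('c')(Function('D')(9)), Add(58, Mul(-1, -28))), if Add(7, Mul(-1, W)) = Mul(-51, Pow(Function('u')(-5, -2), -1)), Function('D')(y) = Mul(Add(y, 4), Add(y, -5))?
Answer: Rational(1909544, 5) ≈ 3.8191e+5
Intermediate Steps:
Function('D')(y) = Mul(Add(-5, y), Add(4, y)) (Function('D')(y) = Mul(Add(4, y), Add(-5, y)) = Mul(Add(-5, y), Add(4, y)))
W = Rational(-16, 5) (W = Add(7, Mul(-1, Mul(-51, Pow(-5, -1)))) = Add(7, Mul(-1, Mul(-51, Rational(-1, 5)))) = Add(7, Mul(-1, Rational(51, 5))) = Add(7, Rational(-51, 5)) = Rational(-16, 5) ≈ -3.2000)
Function('c')(V) = Mul(Add(-13, Mul(2, V)), Add(Rational(-16, 5), V)) (Function('c')(V) = Mul(Add(V, Add(V, -13)), Add(V, Rational(-16, 5))) = Mul(Add(V, Add(-13, V)), Add(Rational(-16, 5), V)) = Mul(Add(-13, Mul(2, V)), Add(Rational(-16, 5), V)))
Mul(Function('c')(Function('D')(9)), Add(58, Mul(-1, -28))) = Mul(Add(Rational(208, 5), Mul(2, Pow(Add(-20, Pow(9, 2), Mul(-1, 9)), 2)), Mul(Rational(-97, 5), Add(-20, Pow(9, 2), Mul(-1, 9)))), Add(58, Mul(-1, -28))) = Mul(Add(Rational(208, 5), Mul(2, Pow(Add(-20, 81, -9), 2)), Mul(Rational(-97, 5), Add(-20, 81, -9))), Add(58, 28)) = Mul(Add(Rational(208, 5), Mul(2, Pow(52, 2)), Mul(Rational(-97, 5), 52)), 86) = Mul(Add(Rational(208, 5), Mul(2, 2704), Rational(-5044, 5)), 86) = Mul(Add(Rational(208, 5), 5408, Rational(-5044, 5)), 86) = Mul(Rational(22204, 5), 86) = Rational(1909544, 5)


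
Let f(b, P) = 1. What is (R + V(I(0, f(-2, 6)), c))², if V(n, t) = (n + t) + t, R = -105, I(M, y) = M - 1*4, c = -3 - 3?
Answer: 14641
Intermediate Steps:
c = -6
I(M, y) = -4 + M (I(M, y) = M - 4 = -4 + M)
V(n, t) = n + 2*t
(R + V(I(0, f(-2, 6)), c))² = (-105 + ((-4 + 0) + 2*(-6)))² = (-105 + (-4 - 12))² = (-105 - 16)² = (-121)² = 14641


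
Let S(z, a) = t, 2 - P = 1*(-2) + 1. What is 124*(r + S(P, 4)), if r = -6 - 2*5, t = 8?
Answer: -992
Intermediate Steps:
P = 3 (P = 2 - (1*(-2) + 1) = 2 - (-2 + 1) = 2 - 1*(-1) = 2 + 1 = 3)
r = -16 (r = -6 - 10 = -16)
S(z, a) = 8
124*(r + S(P, 4)) = 124*(-16 + 8) = 124*(-8) = -992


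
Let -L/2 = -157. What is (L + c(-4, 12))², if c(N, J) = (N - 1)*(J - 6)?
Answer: 80656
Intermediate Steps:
L = 314 (L = -2*(-157) = 314)
c(N, J) = (-1 + N)*(-6 + J)
(L + c(-4, 12))² = (314 + (6 - 1*12 - 6*(-4) + 12*(-4)))² = (314 + (6 - 12 + 24 - 48))² = (314 - 30)² = 284² = 80656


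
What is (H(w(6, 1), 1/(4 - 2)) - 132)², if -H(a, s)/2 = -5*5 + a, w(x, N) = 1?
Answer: 7056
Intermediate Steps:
H(a, s) = 50 - 2*a (H(a, s) = -2*(-5*5 + a) = -2*(-25 + a) = 50 - 2*a)
(H(w(6, 1), 1/(4 - 2)) - 132)² = ((50 - 2*1) - 132)² = ((50 - 2) - 132)² = (48 - 132)² = (-84)² = 7056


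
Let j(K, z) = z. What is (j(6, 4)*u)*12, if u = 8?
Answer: 384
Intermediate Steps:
(j(6, 4)*u)*12 = (4*8)*12 = 32*12 = 384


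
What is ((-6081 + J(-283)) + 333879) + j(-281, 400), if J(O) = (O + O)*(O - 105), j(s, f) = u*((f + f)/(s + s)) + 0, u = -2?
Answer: 153821886/281 ≈ 5.4741e+5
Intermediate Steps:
j(s, f) = -2*f/s (j(s, f) = -2*(f + f)/(s + s) + 0 = -2*2*f/(2*s) + 0 = -2*2*f*1/(2*s) + 0 = -2*f/s + 0 = -2*f/s)
J(O) = 2*O*(-105 + O) (J(O) = (2*O)*(-105 + O) = 2*O*(-105 + O))
((-6081 + J(-283)) + 333879) + j(-281, 400) = ((-6081 + 2*(-283)*(-105 - 283)) + 333879) - 2*400/(-281) = ((-6081 + 2*(-283)*(-388)) + 333879) - 2*400*(-1/281) = ((-6081 + 219608) + 333879) + 800/281 = (213527 + 333879) + 800/281 = 547406 + 800/281 = 153821886/281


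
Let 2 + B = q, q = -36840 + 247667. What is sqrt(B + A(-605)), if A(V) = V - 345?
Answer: 5*sqrt(8395) ≈ 458.12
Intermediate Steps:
A(V) = -345 + V
q = 210827
B = 210825 (B = -2 + 210827 = 210825)
sqrt(B + A(-605)) = sqrt(210825 + (-345 - 605)) = sqrt(210825 - 950) = sqrt(209875) = 5*sqrt(8395)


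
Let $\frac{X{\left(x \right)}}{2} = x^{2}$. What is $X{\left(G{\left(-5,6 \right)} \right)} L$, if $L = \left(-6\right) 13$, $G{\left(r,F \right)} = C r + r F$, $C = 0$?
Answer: $-140400$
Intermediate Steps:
$G{\left(r,F \right)} = F r$ ($G{\left(r,F \right)} = 0 r + r F = 0 + F r = F r$)
$X{\left(x \right)} = 2 x^{2}$
$L = -78$
$X{\left(G{\left(-5,6 \right)} \right)} L = 2 \left(6 \left(-5\right)\right)^{2} \left(-78\right) = 2 \left(-30\right)^{2} \left(-78\right) = 2 \cdot 900 \left(-78\right) = 1800 \left(-78\right) = -140400$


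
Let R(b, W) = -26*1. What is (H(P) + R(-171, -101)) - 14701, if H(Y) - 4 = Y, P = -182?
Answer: -14905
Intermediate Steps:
H(Y) = 4 + Y
R(b, W) = -26
(H(P) + R(-171, -101)) - 14701 = ((4 - 182) - 26) - 14701 = (-178 - 26) - 14701 = -204 - 14701 = -14905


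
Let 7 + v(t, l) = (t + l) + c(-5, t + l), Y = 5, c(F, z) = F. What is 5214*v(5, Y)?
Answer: -10428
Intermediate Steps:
v(t, l) = -12 + l + t (v(t, l) = -7 + ((t + l) - 5) = -7 + ((l + t) - 5) = -7 + (-5 + l + t) = -12 + l + t)
5214*v(5, Y) = 5214*(-12 + 5 + 5) = 5214*(-2) = -10428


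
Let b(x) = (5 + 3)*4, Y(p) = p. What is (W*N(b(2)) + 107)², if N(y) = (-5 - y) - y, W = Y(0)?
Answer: 11449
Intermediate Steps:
b(x) = 32 (b(x) = 8*4 = 32)
W = 0
N(y) = -5 - 2*y
(W*N(b(2)) + 107)² = (0*(-5 - 2*32) + 107)² = (0*(-5 - 64) + 107)² = (0*(-69) + 107)² = (0 + 107)² = 107² = 11449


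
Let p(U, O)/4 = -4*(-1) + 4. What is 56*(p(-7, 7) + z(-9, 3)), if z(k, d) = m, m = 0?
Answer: 1792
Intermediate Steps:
p(U, O) = 32 (p(U, O) = 4*(-4*(-1) + 4) = 4*(4 + 4) = 4*8 = 32)
z(k, d) = 0
56*(p(-7, 7) + z(-9, 3)) = 56*(32 + 0) = 56*32 = 1792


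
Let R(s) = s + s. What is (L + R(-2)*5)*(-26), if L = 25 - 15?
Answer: 260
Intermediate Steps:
R(s) = 2*s
L = 10
(L + R(-2)*5)*(-26) = (10 + (2*(-2))*5)*(-26) = (10 - 4*5)*(-26) = (10 - 20)*(-26) = -10*(-26) = 260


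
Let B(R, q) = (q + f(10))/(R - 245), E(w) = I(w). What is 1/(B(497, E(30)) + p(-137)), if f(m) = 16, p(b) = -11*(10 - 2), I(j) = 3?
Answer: -252/22157 ≈ -0.011373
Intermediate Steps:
E(w) = 3
p(b) = -88 (p(b) = -11*8 = -88)
B(R, q) = (16 + q)/(-245 + R) (B(R, q) = (q + 16)/(R - 245) = (16 + q)/(-245 + R))
1/(B(497, E(30)) + p(-137)) = 1/((16 + 3)/(-245 + 497) - 88) = 1/(19/252 - 88) = 1/(-22157/252) = -252/22157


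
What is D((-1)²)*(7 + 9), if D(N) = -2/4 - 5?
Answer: -88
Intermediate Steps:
D(N) = -11/2 (D(N) = -2*¼ - 5 = -½ - 5 = -11/2)
D((-1)²)*(7 + 9) = -11*(7 + 9)/2 = -11/2*16 = -88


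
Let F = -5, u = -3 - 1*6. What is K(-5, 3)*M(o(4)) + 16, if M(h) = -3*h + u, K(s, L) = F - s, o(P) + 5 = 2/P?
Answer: 16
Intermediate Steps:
o(P) = -5 + 2/P
u = -9 (u = -3 - 6 = -9)
K(s, L) = -5 - s
M(h) = -9 - 3*h (M(h) = -3*h - 9 = -9 - 3*h)
K(-5, 3)*M(o(4)) + 16 = (-5 - 1*(-5))*(-9 - 3*(-5 + 2/4)) + 16 = (-5 + 5)*(-9 - 3*(-5 + 2*(1/4))) + 16 = 0*(-9 - 3*(-5 + 1/2)) + 16 = 0*(-9 - 3*(-9/2)) + 16 = 0*(-9 + 27/2) + 16 = 0*(9/2) + 16 = 0 + 16 = 16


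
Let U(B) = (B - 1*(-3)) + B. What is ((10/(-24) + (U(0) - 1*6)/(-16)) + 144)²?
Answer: 47623801/2304 ≈ 20670.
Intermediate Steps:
U(B) = 3 + 2*B (U(B) = (B + 3) + B = (3 + B) + B = 3 + 2*B)
((10/(-24) + (U(0) - 1*6)/(-16)) + 144)² = ((10/(-24) + ((3 + 2*0) - 1*6)/(-16)) + 144)² = ((10*(-1/24) + ((3 + 0) - 6)*(-1/16)) + 144)² = ((-5/12 + (3 - 6)*(-1/16)) + 144)² = ((-5/12 - 3*(-1/16)) + 144)² = ((-5/12 + 3/16) + 144)² = (-11/48 + 144)² = (6901/48)² = 47623801/2304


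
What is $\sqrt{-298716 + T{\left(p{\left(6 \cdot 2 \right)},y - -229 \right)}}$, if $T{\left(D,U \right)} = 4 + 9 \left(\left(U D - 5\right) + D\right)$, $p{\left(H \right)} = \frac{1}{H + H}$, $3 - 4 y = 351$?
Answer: $\frac{i \sqrt{4779254}}{4} \approx 546.54 i$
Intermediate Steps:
$y = -87$ ($y = \frac{3}{4} - \frac{351}{4} = -87$)
$p{\left(H \right)} = \frac{1}{2 H}$
$T{\left(D,U \right)} = -41 + 9 D + 9 D U$ ($T{\left(D,U \right)} = 4 + 9 \left(\left(D U - 5\right) + D\right) = 4 + 9 \left(\left(-5 + D U\right) + D\right) = 4 + 9 \left(-5 + D + D U\right) = 4 + \left(-45 + 9 D + 9 D U\right) = -41 + 9 D + 9 D U$)
$\sqrt{-298716 + T{\left(p{\left(6 \cdot 2 \right)},y - -229 \right)}} = \sqrt{-298716 + \left(-41 + 9 \frac{1}{2 \cdot 6 \cdot 2} + 9 \frac{1}{2 \cdot 6 \cdot 2} \left(-87 - -229\right)\right)} = \sqrt{-298716 + \left(-41 + 9 \frac{1}{2 \cdot 12} + 9 \frac{1}{2 \cdot 12} \left(-87 + 229\right)\right)} = \sqrt{-298716 + \left(-41 + 9 \cdot \frac{1}{2} \cdot \frac{1}{12} + 9 \cdot \frac{1}{2} \cdot \frac{1}{12} \cdot 142\right)} = \sqrt{-298716 + \left(-41 + 9 \cdot \frac{1}{24} + 9 \cdot \frac{1}{24} \cdot 142\right)} = \sqrt{-298716 + \left(-41 + \frac{3}{8} + \frac{213}{4}\right)} = \sqrt{-298716 + \frac{101}{8}} = \sqrt{- \frac{2389627}{8}} = \frac{i \sqrt{4779254}}{4}$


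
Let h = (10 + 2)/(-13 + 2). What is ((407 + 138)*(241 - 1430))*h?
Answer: 7776060/11 ≈ 7.0691e+5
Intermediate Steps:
h = -12/11 (h = 12/(-11) = 12*(-1/11) = -12/11 ≈ -1.0909)
((407 + 138)*(241 - 1430))*h = ((407 + 138)*(241 - 1430))*(-12/11) = (545*(-1189))*(-12/11) = -648005*(-12/11) = 7776060/11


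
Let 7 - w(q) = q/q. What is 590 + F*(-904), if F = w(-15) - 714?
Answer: 640622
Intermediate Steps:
w(q) = 6 (w(q) = 7 - q/q = 7 - 1*1 = 7 - 1 = 6)
F = -708 (F = 6 - 714 = -708)
590 + F*(-904) = 590 - 708*(-904) = 590 + 640032 = 640622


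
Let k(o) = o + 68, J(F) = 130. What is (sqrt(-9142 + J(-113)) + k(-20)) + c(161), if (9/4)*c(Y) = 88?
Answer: 784/9 + 2*I*sqrt(2253) ≈ 87.111 + 94.932*I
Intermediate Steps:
k(o) = 68 + o
c(Y) = 352/9 (c(Y) = (4/9)*88 = 352/9)
(sqrt(-9142 + J(-113)) + k(-20)) + c(161) = (sqrt(-9142 + 130) + (68 - 20)) + 352/9 = (sqrt(-9012) + 48) + 352/9 = (2*I*sqrt(2253) + 48) + 352/9 = (48 + 2*I*sqrt(2253)) + 352/9 = 784/9 + 2*I*sqrt(2253)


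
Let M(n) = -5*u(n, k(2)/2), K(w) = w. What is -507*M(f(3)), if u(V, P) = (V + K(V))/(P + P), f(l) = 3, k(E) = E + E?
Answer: 7605/2 ≈ 3802.5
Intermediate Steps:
k(E) = 2*E
u(V, P) = V/P (u(V, P) = (V + V)/(P + P) = (2*V)/((2*P)) = (2*V)*(1/(2*P)) = V/P)
M(n) = -5*n/2 (M(n) = -5*n/((2*2)/2) = -5*n/(4*(½)) = -5*n/2)
-507*M(f(3)) = -(-2535)*3/2 = -507*(-15/2) = 7605/2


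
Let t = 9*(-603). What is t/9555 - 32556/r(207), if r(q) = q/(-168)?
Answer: 1935521113/73255 ≈ 26422.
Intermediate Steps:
r(q) = -q/168 (r(q) = q*(-1/168) = -q/168)
t = -5427
t/9555 - 32556/r(207) = -5427/9555 - 32556/((-1/168*207)) = -5427*1/9555 - 32556/(-69/56) = -1809/3185 - 32556*(-56/69) = -1809/3185 + 607712/23 = 1935521113/73255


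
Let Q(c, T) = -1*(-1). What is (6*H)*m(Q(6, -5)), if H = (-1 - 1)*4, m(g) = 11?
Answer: -528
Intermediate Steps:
Q(c, T) = 1
H = -8 (H = -2*4 = -8)
(6*H)*m(Q(6, -5)) = (6*(-8))*11 = -48*11 = -528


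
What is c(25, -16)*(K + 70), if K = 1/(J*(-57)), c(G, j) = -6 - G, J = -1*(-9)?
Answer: -1113179/513 ≈ -2169.9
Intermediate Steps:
J = 9
K = -1/513 (K = 1/(9*(-57)) = 1/(-513) = -1/513 ≈ -0.0019493)
c(25, -16)*(K + 70) = (-6 - 1*25)*(-1/513 + 70) = (-6 - 25)*(35909/513) = -31*35909/513 = -1113179/513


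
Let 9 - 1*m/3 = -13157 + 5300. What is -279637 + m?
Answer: -256039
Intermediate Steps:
m = 23598 (m = 27 - 3*(-13157 + 5300) = 27 - 3*(-7857) = 27 + 23571 = 23598)
-279637 + m = -279637 + 23598 = -256039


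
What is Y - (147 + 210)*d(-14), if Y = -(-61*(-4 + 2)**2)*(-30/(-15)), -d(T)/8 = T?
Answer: -39496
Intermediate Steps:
d(T) = -8*T
Y = 488 (Y = -(-61*(-2)**2)*(-30*(-1/15)) = -(-61*4)*2 = -(-244)*2 = -1*(-488) = 488)
Y - (147 + 210)*d(-14) = 488 - (147 + 210)*(-8*(-14)) = 488 - 357*112 = 488 - 1*39984 = 488 - 39984 = -39496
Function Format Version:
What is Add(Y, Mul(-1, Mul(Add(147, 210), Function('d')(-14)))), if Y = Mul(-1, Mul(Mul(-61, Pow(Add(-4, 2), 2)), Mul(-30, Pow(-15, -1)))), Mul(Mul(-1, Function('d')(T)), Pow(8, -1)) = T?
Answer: -39496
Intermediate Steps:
Function('d')(T) = Mul(-8, T)
Y = 488 (Y = Mul(-1, Mul(Mul(-61, Pow(-2, 2)), Mul(-30, Rational(-1, 15)))) = Mul(-1, Mul(Mul(-61, 4), 2)) = Mul(-1, Mul(-244, 2)) = Mul(-1, -488) = 488)
Add(Y, Mul(-1, Mul(Add(147, 210), Function('d')(-14)))) = Add(488, Mul(-1, Mul(Add(147, 210), Mul(-8, -14)))) = Add(488, Mul(-1, Mul(357, 112))) = Add(488, Mul(-1, 39984)) = Add(488, -39984) = -39496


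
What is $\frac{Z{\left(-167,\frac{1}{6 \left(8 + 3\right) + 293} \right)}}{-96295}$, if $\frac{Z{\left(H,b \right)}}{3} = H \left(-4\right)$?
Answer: $- \frac{2004}{96295} \approx -0.020811$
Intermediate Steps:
$Z{\left(H,b \right)} = - 12 H$ ($Z{\left(H,b \right)} = 3 H \left(-4\right) = 3 \left(- 4 H\right) = - 12 H$)
$\frac{Z{\left(-167,\frac{1}{6 \left(8 + 3\right) + 293} \right)}}{-96295} = \frac{\left(-12\right) \left(-167\right)}{-96295} = 2004 \left(- \frac{1}{96295}\right) = - \frac{2004}{96295}$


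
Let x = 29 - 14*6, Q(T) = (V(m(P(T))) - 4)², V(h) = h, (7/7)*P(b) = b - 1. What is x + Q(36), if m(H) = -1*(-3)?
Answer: -54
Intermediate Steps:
P(b) = -1 + b (P(b) = b - 1 = -1 + b)
m(H) = 3
Q(T) = 1 (Q(T) = (3 - 4)² = (-1)² = 1)
x = -55 (x = 29 - 84 = -55)
x + Q(36) = -55 + 1 = -54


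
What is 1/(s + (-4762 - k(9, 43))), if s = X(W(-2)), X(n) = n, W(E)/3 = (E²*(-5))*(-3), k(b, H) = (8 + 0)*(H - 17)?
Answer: -1/4790 ≈ -0.00020877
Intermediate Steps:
k(b, H) = -136 + 8*H (k(b, H) = 8*(-17 + H) = -136 + 8*H)
W(E) = 45*E² (W(E) = 3*((E²*(-5))*(-3)) = 3*(-5*E²*(-3)) = 3*(15*E²) = 45*E²)
s = 180 (s = 45*(-2)² = 45*4 = 180)
1/(s + (-4762 - k(9, 43))) = 1/(180 + (-4762 - (-136 + 8*43))) = 1/(180 + (-4762 - (-136 + 344))) = 1/(180 + (-4762 - 1*208)) = 1/(180 + (-4762 - 208)) = 1/(180 - 4970) = 1/(-4790) = -1/4790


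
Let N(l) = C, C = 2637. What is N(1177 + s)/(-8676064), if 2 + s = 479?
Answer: -2637/8676064 ≈ -0.00030394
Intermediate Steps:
s = 477 (s = -2 + 479 = 477)
N(l) = 2637
N(1177 + s)/(-8676064) = 2637/(-8676064) = 2637*(-1/8676064) = -2637/8676064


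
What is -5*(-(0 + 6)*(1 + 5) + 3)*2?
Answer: 330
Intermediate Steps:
-5*(-(0 + 6)*(1 + 5) + 3)*2 = -5*(-6*6 + 3)*2 = -5*(-1*36 + 3)*2 = -5*(-36 + 3)*2 = -5*(-33)*2 = 165*2 = 330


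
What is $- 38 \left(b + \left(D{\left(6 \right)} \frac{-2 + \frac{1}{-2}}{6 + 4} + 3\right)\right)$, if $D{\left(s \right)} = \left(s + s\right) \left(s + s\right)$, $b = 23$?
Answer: $380$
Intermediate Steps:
$D{\left(s \right)} = 4 s^{2}$ ($D{\left(s \right)} = 2 s 2 s = 4 s^{2}$)
$- 38 \left(b + \left(D{\left(6 \right)} \frac{-2 + \frac{1}{-2}}{6 + 4} + 3\right)\right) = - 38 \left(23 + \left(4 \cdot 6^{2} \frac{-2 + \frac{1}{-2}}{6 + 4} + 3\right)\right) = - 38 \left(23 + \left(4 \cdot 36 \frac{-2 - \frac{1}{2}}{10} + 3\right)\right) = - 38 \left(23 + \left(144 \left(\left(- \frac{5}{2}\right) \frac{1}{10}\right) + 3\right)\right) = - 38 \left(23 + \left(144 \left(- \frac{1}{4}\right) + 3\right)\right) = - 38 \left(23 + \left(-36 + 3\right)\right) = - 38 \left(23 - 33\right) = \left(-38\right) \left(-10\right) = 380$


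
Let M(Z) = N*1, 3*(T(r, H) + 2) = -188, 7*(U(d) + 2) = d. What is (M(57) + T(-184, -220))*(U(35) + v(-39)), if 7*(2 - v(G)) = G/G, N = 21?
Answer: -4454/21 ≈ -212.10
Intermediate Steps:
U(d) = -2 + d/7
T(r, H) = -194/3 (T(r, H) = -2 + (1/3)*(-188) = -2 - 188/3 = -194/3)
M(Z) = 21 (M(Z) = 21*1 = 21)
v(G) = 13/7 (v(G) = 2 - G/(7*G) = 2 - 1/7*1 = 2 - 1/7 = 13/7)
(M(57) + T(-184, -220))*(U(35) + v(-39)) = (21 - 194/3)*((-2 + (1/7)*35) + 13/7) = -131*((-2 + 5) + 13/7)/3 = -131*(3 + 13/7)/3 = -131/3*34/7 = -4454/21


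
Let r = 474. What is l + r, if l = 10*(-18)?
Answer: 294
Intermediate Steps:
l = -180
l + r = -180 + 474 = 294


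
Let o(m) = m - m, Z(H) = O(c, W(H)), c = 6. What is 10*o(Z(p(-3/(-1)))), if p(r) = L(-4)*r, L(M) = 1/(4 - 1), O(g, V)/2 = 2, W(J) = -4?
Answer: 0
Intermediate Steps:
O(g, V) = 4 (O(g, V) = 2*2 = 4)
L(M) = ⅓ (L(M) = 1/3 = ⅓)
p(r) = r/3
Z(H) = 4
o(m) = 0
10*o(Z(p(-3/(-1)))) = 10*0 = 0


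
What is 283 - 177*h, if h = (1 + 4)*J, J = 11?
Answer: -9452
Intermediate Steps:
h = 55 (h = (1 + 4)*11 = 5*11 = 55)
283 - 177*h = 283 - 177*55 = 283 - 9735 = -9452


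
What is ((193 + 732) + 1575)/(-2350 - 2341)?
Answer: -2500/4691 ≈ -0.53294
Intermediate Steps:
((193 + 732) + 1575)/(-2350 - 2341) = (925 + 1575)/(-4691) = 2500*(-1/4691) = -2500/4691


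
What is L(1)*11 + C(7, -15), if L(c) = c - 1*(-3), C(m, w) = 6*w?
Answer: -46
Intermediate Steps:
L(c) = 3 + c (L(c) = c + 3 = 3 + c)
L(1)*11 + C(7, -15) = (3 + 1)*11 + 6*(-15) = 4*11 - 90 = 44 - 90 = -46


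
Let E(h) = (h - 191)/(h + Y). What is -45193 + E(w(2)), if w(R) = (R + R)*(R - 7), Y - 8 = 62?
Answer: -2259861/50 ≈ -45197.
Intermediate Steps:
Y = 70 (Y = 8 + 62 = 70)
w(R) = 2*R*(-7 + R) (w(R) = (2*R)*(-7 + R) = 2*R*(-7 + R))
E(h) = (-191 + h)/(70 + h) (E(h) = (h - 191)/(h + 70) = (-191 + h)/(70 + h))
-45193 + E(w(2)) = -45193 + (-191 + 2*2*(-7 + 2))/(70 + 2*2*(-7 + 2)) = -45193 + (-191 + 2*2*(-5))/(70 + 2*2*(-5)) = -45193 + (-191 - 20)/(70 - 20) = -45193 - 211/50 = -2259861/50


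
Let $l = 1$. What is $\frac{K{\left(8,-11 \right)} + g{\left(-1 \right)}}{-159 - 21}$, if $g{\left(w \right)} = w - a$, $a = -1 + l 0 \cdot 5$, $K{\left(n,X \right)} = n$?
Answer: $- \frac{2}{45} \approx -0.044444$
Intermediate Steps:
$a = -1$ ($a = -1 + 1 \cdot 0 \cdot 5 = -1 + 0 \cdot 5 = -1 + 0 = -1$)
$g{\left(w \right)} = 1 + w$ ($g{\left(w \right)} = w - -1 = w + 1 = 1 + w$)
$\frac{K{\left(8,-11 \right)} + g{\left(-1 \right)}}{-159 - 21} = \frac{8 + \left(1 - 1\right)}{-159 - 21} = \frac{8 + 0}{-180} = 8 \left(- \frac{1}{180}\right) = - \frac{2}{45}$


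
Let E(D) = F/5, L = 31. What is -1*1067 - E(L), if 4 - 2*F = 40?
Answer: -5317/5 ≈ -1063.4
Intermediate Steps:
F = -18 (F = 2 - ½*40 = 2 - 20 = -18)
E(D) = -18/5
-1*1067 - E(L) = -1*1067 - 1*(-18/5) = -1067 + 18/5 = -5317/5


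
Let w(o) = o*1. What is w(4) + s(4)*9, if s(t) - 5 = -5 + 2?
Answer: 22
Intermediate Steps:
w(o) = o
s(t) = 2 (s(t) = 5 + (-5 + 2) = 5 - 3 = 2)
w(4) + s(4)*9 = 4 + 2*9 = 4 + 18 = 22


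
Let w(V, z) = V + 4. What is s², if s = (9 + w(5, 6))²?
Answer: 104976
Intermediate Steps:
w(V, z) = 4 + V
s = 324 (s = (9 + (4 + 5))² = (9 + 9)² = 18² = 324)
s² = 324² = 104976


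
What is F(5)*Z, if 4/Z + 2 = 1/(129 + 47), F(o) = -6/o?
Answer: 1408/585 ≈ 2.4068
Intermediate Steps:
Z = -704/351 (Z = 4/(-2 + 1/(129 + 47)) = 4/(-2 + 1/176) = 4/(-351/176) = 4*(-176/351) = -704/351 ≈ -2.0057)
F(5)*Z = -6/5*(-704/351) = 1408/585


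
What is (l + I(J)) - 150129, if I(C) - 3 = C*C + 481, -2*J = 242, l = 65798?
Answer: -69206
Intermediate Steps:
J = -121 (J = -1/2*242 = -121)
I(C) = 484 + C**2 (I(C) = 3 + (C*C + 481) = 3 + (C**2 + 481) = 3 + (481 + C**2) = 484 + C**2)
(l + I(J)) - 150129 = (65798 + (484 + (-121)**2)) - 150129 = (65798 + (484 + 14641)) - 150129 = (65798 + 15125) - 150129 = 80923 - 150129 = -69206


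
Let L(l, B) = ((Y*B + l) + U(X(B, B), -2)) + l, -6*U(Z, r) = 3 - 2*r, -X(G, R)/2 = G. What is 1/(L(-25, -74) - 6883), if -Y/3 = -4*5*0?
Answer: -6/41605 ≈ -0.00014421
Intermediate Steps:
X(G, R) = -2*G
Y = 0 (Y = -3*(-4*5)*0 = -(-60)*0 = -3*0 = 0)
U(Z, r) = -1/2 + r/3 (U(Z, r) = -(3 - 2*r)/6 = -1/2 + r/3)
L(l, B) = -7/6 + 2*l (L(l, B) = ((0*B + l) + (-1/2 + (1/3)*(-2))) + l = ((0 + l) + (-1/2 - 2/3)) + l = (l - 7/6) + l = (-7/6 + l) + l = -7/6 + 2*l)
1/(L(-25, -74) - 6883) = 1/((-7/6 + 2*(-25)) - 6883) = 1/((-7/6 - 50) - 6883) = 1/(-307/6 - 6883) = 1/(-41605/6) = -6/41605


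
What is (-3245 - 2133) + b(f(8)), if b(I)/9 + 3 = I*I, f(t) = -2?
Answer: -5369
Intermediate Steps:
b(I) = -27 + 9*I² (b(I) = -27 + 9*(I*I) = -27 + 9*I²)
(-3245 - 2133) + b(f(8)) = (-3245 - 2133) + (-27 + 9*(-2)²) = -5378 + (-27 + 9*4) = -5378 + (-27 + 36) = -5378 + 9 = -5369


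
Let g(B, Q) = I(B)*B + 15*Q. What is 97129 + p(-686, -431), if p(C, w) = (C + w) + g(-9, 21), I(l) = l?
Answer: 96408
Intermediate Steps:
g(B, Q) = B² + 15*Q (g(B, Q) = B*B + 15*Q = B² + 15*Q)
p(C, w) = 396 + C + w (p(C, w) = (C + w) + ((-9)² + 15*21) = (C + w) + (81 + 315) = (C + w) + 396 = 396 + C + w)
97129 + p(-686, -431) = 97129 + (396 - 686 - 431) = 97129 - 721 = 96408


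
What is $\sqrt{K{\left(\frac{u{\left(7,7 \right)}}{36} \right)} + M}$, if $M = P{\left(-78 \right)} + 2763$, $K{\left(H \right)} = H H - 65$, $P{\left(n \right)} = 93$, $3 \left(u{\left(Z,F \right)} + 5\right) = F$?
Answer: $\frac{\sqrt{2034643}}{27} \approx 52.83$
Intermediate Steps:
$u{\left(Z,F \right)} = -5 + \frac{F}{3}$
$K{\left(H \right)} = -65 + H^{2}$ ($K{\left(H \right)} = H^{2} - 65 = -65 + H^{2}$)
$M = 2856$ ($M = 93 + 2763 = 2856$)
$\sqrt{K{\left(\frac{u{\left(7,7 \right)}}{36} \right)} + M} = \sqrt{\left(-65 + \left(\frac{-5 + \frac{1}{3} \cdot 7}{36}\right)^{2}\right) + 2856} = \sqrt{\left(-65 + \left(\left(-5 + \frac{7}{3}\right) \frac{1}{36}\right)^{2}\right) + 2856} = \sqrt{\left(-65 + \left(\left(- \frac{8}{3}\right) \frac{1}{36}\right)^{2}\right) + 2856} = \sqrt{\left(-65 + \left(- \frac{2}{27}\right)^{2}\right) + 2856} = \sqrt{\left(-65 + \frac{4}{729}\right) + 2856} = \sqrt{- \frac{47381}{729} + 2856} = \sqrt{\frac{2034643}{729}} = \frac{\sqrt{2034643}}{27}$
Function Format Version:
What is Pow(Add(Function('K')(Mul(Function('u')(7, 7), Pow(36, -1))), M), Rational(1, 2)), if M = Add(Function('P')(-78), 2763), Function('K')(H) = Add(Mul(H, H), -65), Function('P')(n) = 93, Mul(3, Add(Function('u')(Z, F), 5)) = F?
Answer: Mul(Rational(1, 27), Pow(2034643, Rational(1, 2))) ≈ 52.830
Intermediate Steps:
Function('u')(Z, F) = Add(-5, Mul(Rational(1, 3), F))
Function('K')(H) = Add(-65, Pow(H, 2)) (Function('K')(H) = Add(Pow(H, 2), -65) = Add(-65, Pow(H, 2)))
M = 2856 (M = Add(93, 2763) = 2856)
Pow(Add(Function('K')(Mul(Function('u')(7, 7), Pow(36, -1))), M), Rational(1, 2)) = Pow(Add(Add(-65, Pow(Mul(Add(-5, Mul(Rational(1, 3), 7)), Pow(36, -1)), 2)), 2856), Rational(1, 2)) = Pow(Add(Add(-65, Pow(Mul(Add(-5, Rational(7, 3)), Rational(1, 36)), 2)), 2856), Rational(1, 2)) = Pow(Add(Add(-65, Pow(Mul(Rational(-8, 3), Rational(1, 36)), 2)), 2856), Rational(1, 2)) = Pow(Add(Add(-65, Pow(Rational(-2, 27), 2)), 2856), Rational(1, 2)) = Pow(Add(Add(-65, Rational(4, 729)), 2856), Rational(1, 2)) = Pow(Add(Rational(-47381, 729), 2856), Rational(1, 2)) = Pow(Rational(2034643, 729), Rational(1, 2)) = Mul(Rational(1, 27), Pow(2034643, Rational(1, 2)))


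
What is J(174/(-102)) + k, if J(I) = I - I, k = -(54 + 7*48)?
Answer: -390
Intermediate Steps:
k = -390 (k = -(54 + 336) = -1*390 = -390)
J(I) = 0
J(174/(-102)) + k = 0 - 390 = -390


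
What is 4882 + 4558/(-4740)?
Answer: 11568061/2370 ≈ 4881.0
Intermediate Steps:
4882 + 4558/(-4740) = 4882 + 4558*(-1/4740) = 4882 - 2279/2370 = 11568061/2370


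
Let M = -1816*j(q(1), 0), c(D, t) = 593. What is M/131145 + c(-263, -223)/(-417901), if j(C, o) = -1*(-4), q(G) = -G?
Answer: -3113401849/54805626645 ≈ -0.056808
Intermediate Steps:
j(C, o) = 4
M = -7264 (M = -1816*4 = -7264)
M/131145 + c(-263, -223)/(-417901) = -7264/131145 + 593/(-417901) = -7264*1/131145 + 593*(-1/417901) = -7264/131145 - 593/417901 = -3113401849/54805626645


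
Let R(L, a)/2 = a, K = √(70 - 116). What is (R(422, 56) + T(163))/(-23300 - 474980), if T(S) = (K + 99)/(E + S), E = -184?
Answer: -751/3487960 + I*√46/10463880 ≈ -0.00021531 + 6.4817e-7*I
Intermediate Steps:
K = I*√46 (K = √(-46) = I*√46 ≈ 6.7823*I)
R(L, a) = 2*a
T(S) = (99 + I*√46)/(-184 + S) (T(S) = (I*√46 + 99)/(-184 + S) = (99 + I*√46)/(-184 + S))
(R(422, 56) + T(163))/(-23300 - 474980) = (2*56 + (99 + I*√46)/(-184 + 163))/(-23300 - 474980) = (112 + (99 + I*√46)/(-21))/(-498280) = (112 - (99 + I*√46)/21)*(-1/498280) = (112 + (-33/7 - I*√46/21))*(-1/498280) = (751/7 - I*√46/21)*(-1/498280) = -751/3487960 + I*√46/10463880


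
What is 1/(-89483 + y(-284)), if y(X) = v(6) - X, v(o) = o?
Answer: -1/89193 ≈ -1.1212e-5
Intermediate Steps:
y(X) = 6 - X
1/(-89483 + y(-284)) = 1/(-89483 + (6 - 1*(-284))) = 1/(-89483 + (6 + 284)) = 1/(-89483 + 290) = 1/(-89193) = -1/89193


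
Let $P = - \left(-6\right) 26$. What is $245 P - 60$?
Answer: $38160$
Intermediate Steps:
$P = 156$ ($P = \left(-1\right) \left(-156\right) = 156$)
$245 P - 60 = 245 \cdot 156 - 60 = 38220 - 60 = 38160$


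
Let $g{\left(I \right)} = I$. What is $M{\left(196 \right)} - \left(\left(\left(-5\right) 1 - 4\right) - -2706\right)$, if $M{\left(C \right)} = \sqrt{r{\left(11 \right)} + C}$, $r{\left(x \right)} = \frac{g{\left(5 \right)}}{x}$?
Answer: $-2697 + \frac{\sqrt{23771}}{11} \approx -2683.0$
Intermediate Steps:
$r{\left(x \right)} = \frac{5}{x}$
$M{\left(C \right)} = \sqrt{\frac{5}{11} + C}$
$M{\left(196 \right)} - \left(\left(\left(-5\right) 1 - 4\right) - -2706\right) = \frac{\sqrt{55 + 121 \cdot 196}}{11} - \left(\left(\left(-5\right) 1 - 4\right) - -2706\right) = \frac{\sqrt{55 + 23716}}{11} - \left(\left(-5 - 4\right) + 2706\right) = \frac{\sqrt{23771}}{11} - \left(-9 + 2706\right) = \frac{\sqrt{23771}}{11} - 2697 = -2697 + \frac{\sqrt{23771}}{11}$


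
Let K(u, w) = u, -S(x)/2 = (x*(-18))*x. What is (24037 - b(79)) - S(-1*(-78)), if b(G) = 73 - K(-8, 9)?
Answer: -195068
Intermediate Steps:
S(x) = 36*x**2 (S(x) = -2*x*(-18)*x = -2*(-18*x)*x = -(-36)*x**2 = 36*x**2)
b(G) = 81 (b(G) = 73 - 1*(-8) = 73 + 8 = 81)
(24037 - b(79)) - S(-1*(-78)) = (24037 - 1*81) - 36*(-1*(-78))**2 = (24037 - 81) - 36*78**2 = 23956 - 36*6084 = 23956 - 1*219024 = 23956 - 219024 = -195068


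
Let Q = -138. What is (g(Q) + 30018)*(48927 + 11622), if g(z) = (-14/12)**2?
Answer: 21811707551/12 ≈ 1.8176e+9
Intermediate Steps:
g(z) = 49/36 (g(z) = (-14*1/12)**2 = (-7/6)**2 = 49/36)
(g(Q) + 30018)*(48927 + 11622) = (49/36 + 30018)*(48927 + 11622) = (1080697/36)*60549 = 21811707551/12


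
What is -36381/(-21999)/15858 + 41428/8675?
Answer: 4817631189317/1008787243950 ≈ 4.7757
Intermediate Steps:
-36381/(-21999)/15858 + 41428/8675 = -36381*(-1/21999)*(1/15858) + 41428*(1/8675) = (12127/7333)*(1/15858) + 41428/8675 = 12127/116286714 + 41428/8675 = 4817631189317/1008787243950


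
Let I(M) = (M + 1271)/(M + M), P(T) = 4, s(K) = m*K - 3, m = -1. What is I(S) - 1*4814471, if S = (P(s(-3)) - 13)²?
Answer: -389971475/81 ≈ -4.8145e+6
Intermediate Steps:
s(K) = -3 - K (s(K) = -K - 3 = -3 - K)
S = 81 (S = (4 - 13)² = (-9)² = 81)
I(M) = (1271 + M)/(2*M) (I(M) = (1271 + M)/((2*M)) = (1271 + M)*(1/(2*M)) = (1271 + M)/(2*M))
I(S) - 1*4814471 = (½)*(1271 + 81)/81 - 1*4814471 = (½)*(1/81)*1352 - 4814471 = 676/81 - 4814471 = -389971475/81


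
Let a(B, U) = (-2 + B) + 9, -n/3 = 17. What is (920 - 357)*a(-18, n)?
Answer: -6193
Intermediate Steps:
n = -51 (n = -3*17 = -51)
a(B, U) = 7 + B
(920 - 357)*a(-18, n) = (920 - 357)*(7 - 18) = 563*(-11) = -6193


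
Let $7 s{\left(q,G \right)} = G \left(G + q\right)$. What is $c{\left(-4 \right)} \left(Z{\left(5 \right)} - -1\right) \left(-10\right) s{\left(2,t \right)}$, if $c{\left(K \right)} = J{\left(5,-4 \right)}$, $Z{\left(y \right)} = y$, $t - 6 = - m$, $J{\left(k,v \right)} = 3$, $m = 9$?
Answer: $- \frac{540}{7} \approx -77.143$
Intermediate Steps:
$t = -3$ ($t = 6 - 9 = -3$)
$c{\left(K \right)} = 3$
$s{\left(q,G \right)} = \frac{G \left(G + q\right)}{7}$
$c{\left(-4 \right)} \left(Z{\left(5 \right)} - -1\right) \left(-10\right) s{\left(2,t \right)} = 3 \left(5 - -1\right) \left(-10\right) \frac{1}{7} \left(-3\right) \left(-3 + 2\right) = 3 \left(5 + 1\right) \left(-10\right) \frac{1}{7} \left(-3\right) \left(-1\right) = 3 \cdot 6 \left(-10\right) \frac{3}{7} = 18 \left(-10\right) \frac{3}{7} = \left(-180\right) \frac{3}{7} = - \frac{540}{7}$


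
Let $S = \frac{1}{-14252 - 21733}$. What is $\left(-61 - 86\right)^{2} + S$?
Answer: $\frac{777599864}{35985} \approx 21609.0$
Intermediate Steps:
$S = - \frac{1}{35985}$ ($S = \frac{1}{-35985} = - \frac{1}{35985} \approx -2.7789 \cdot 10^{-5}$)
$\left(-61 - 86\right)^{2} + S = \left(-61 - 86\right)^{2} - \frac{1}{35985} = \left(-147\right)^{2} - \frac{1}{35985} = 21609 - \frac{1}{35985} = \frac{777599864}{35985}$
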